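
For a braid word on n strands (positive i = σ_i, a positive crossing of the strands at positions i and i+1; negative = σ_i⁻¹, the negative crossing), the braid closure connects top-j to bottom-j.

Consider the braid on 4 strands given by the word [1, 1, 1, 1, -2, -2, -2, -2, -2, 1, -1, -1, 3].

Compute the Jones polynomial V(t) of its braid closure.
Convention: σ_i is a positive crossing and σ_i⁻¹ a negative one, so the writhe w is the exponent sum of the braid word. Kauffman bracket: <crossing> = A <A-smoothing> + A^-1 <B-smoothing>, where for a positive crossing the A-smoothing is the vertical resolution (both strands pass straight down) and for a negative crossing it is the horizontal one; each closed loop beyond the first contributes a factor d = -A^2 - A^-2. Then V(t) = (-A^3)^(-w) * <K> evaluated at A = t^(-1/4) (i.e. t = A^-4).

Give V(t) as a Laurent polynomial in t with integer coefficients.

The presented braid s1 s1 s1 s1 s2^-1 s2^-1 s2^-1 s2^-1 s2^-1 s1 s1^-1 s1^-1 s3 on 4 strands reduces by inverse Markov moves (closure unchanged at each step):
  Destabilize: the word has the form β·s3 where s3 occurs only as the final letter (β ∈ B_3); drop it and the last strand → 3 strands.
  Deconjugate: the word is γ·β·γ⁻¹ with γ = s1 (prefix) and γ⁻¹ = s1^-1 (suffix); strip both.
  Deconjugate: the word is γ·β·γ⁻¹ with γ = s1 (prefix) and γ⁻¹ = s1^-1 (suffix); strip both.
Reduced to β = s1 s1 s2^-1 s2^-1 s2^-1 s2^-1 s2^-1 s1 on 3 strands, 8 crossings.
Compute on β:
Braid: s1 s1 s2^-1 s2^-1 s2^-1 s2^-1 s2^-1 s1 on 3 strands, 8 crossings.
Writhe w = (#positive) - (#negative) = 3 - 5 = -2.
Enumerate smoothing states for the bracket polynomial. There are 2^8 = 256 states.
For each crossing: s=0 is the vertical smoothing, s=1 horizontal. Crossing k contributes A^(sign_k * (1 - 2*s_k)); loop factor d = -A^2 - A^-2.
Tabulate the states by total A-exponent and number of loops L (A-exp: L × count):
  A^8: L=6 ×1
  A^6: L=5 ×8
  A^4: L=4 ×25, L=6 ×3
  A^2: L=3 ×40, L=5 ×15, L=7 ×1
  A^0: L=2 ×35, L=4 ×30, L=6 ×5
  A^-2: L=1 ×15, L=3 ×31, L=5 ×10
  A^-4: L=2 ×18, L=4 ×10
  A^-6: L=3 ×8
  A^-8: L=4 ×1
Each group contributes A^e * Σ count * d^(L-1):
Powers of d = -A^2 - A^-2: d^2 = A^4 + 2 + A^-4; d^3 = -A^6 - 3*A^2 - 3*A^-2 - A^-6; d^4 = A^8 + 4*A^4 + 6 + 4*A^-4 + A^-8; d^5 = -A^10 - 5*A^6 - 10*A^2 - 10*A^-2 - 5*A^-6 - A^-10; d^6 = A^12 + 6*A^8 + 15*A^4 + 20 + 15*A^-4 + 6*A^-8 + A^-12.
  A^8 * (d^5) = -A^18 - 5*A^14 - 10*A^10 - 10*A^6 - 5*A^2 - A^-2
  A^6 * (8*d^4) = 8*A^14 + 32*A^10 + 48*A^6 + 32*A^2 + 8*A^-2
  A^4 * (25*d^3 + 3*d^5) = -3*A^14 - 40*A^10 - 105*A^6 - 105*A^2 - 40*A^-2 - 3*A^-6
  A^2 * (40*d^2 + 15*d^4 + d^6) = A^14 + 21*A^10 + 115*A^6 + 190*A^2 + 115*A^-2 + 21*A^-6 + A^-10
  A^0 * (35*d + 30*d^3 + 5*d^5) = -5*A^10 - 55*A^6 - 175*A^2 - 175*A^-2 - 55*A^-6 - 5*A^-10
  A^-2 * (15 + 31*d^2 + 10*d^4) = 10*A^6 + 71*A^2 + 137*A^-2 + 71*A^-6 + 10*A^-10
  A^-4 * (18*d + 10*d^3) = -10*A^2 - 48*A^-2 - 48*A^-6 - 10*A^-10
  A^-6 * (8*d^2) = 8*A^-2 + 16*A^-6 + 8*A^-10
  A^-8 * (d^3) = -A^-2 - 3*A^-6 - 3*A^-10 - A^-14
Summing the groups: <K> = -A^18 + A^14 - 2*A^10 + 3*A^6 - 2*A^2 + 3*A^-2 - A^-6 + A^-10 - A^-14
Normalise by the writhe: (-A^3)^(-w) = (-A^3)^(2) = A^6, so f(A) = A^6 * <K> = -A^24 + A^20 - 2*A^16 + 3*A^12 - 2*A^8 + 3*A^4 - 1 + A^-4 - A^-8.
Substitute A = t^(-1/4), i.e. A^e → t^(-e/4): V(t) = -t^2 + t - 1 + 3*t^-1 - 2*t^-2 + 3*t^-3 - 2*t^-4 + t^-5 - t^-6

Answer: -t^2 + t - 1 + 3*t^-1 - 2*t^-2 + 3*t^-3 - 2*t^-4 + t^-5 - t^-6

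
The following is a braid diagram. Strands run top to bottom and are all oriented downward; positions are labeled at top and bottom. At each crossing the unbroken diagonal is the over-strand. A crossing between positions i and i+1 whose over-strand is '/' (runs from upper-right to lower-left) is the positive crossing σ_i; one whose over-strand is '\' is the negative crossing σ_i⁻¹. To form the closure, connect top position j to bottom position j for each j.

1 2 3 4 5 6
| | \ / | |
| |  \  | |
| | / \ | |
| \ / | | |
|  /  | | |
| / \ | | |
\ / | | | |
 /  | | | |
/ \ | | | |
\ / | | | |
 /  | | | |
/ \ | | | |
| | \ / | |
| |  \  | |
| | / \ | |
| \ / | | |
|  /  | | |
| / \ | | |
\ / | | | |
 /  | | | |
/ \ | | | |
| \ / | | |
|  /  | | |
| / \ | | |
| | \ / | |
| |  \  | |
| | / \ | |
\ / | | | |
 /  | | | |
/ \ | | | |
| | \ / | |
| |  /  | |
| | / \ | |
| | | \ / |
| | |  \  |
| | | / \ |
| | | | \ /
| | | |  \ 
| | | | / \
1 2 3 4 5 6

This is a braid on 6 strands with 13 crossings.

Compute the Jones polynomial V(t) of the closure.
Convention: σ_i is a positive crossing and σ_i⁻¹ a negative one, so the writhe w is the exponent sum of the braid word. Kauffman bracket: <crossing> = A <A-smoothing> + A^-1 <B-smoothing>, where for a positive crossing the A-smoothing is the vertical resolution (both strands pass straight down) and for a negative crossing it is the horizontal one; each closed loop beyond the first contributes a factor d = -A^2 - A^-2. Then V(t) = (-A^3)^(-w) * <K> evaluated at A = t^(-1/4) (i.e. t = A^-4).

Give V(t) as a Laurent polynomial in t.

Reading the diagram top to bottom ('/'-over between positions i,i+1 = s_i, '\'-over = s_i^-1): braid word = s3^-1 s2 s1 s1 s3^-1 s2 s1 s2 s3^-1 s1 s3 s4^-1 s5^-1.
The presented braid s3^-1 s2 s1 s1 s3^-1 s2 s1 s2 s3^-1 s1 s3 s4^-1 s5^-1 on 6 strands reduces by inverse Markov moves (closure unchanged at each step):
  Destabilize: the word has the form β·s5^-1 where s5^-1 occurs only as the final letter (β ∈ B_5); drop it and the last strand → 5 strands.
  Destabilize: the word has the form β·s4^-1 where s4^-1 occurs only as the final letter (β ∈ B_4); drop it and the last strand → 4 strands.
  Deconjugate: the word is γ·β·γ⁻¹ with γ = s3^-1 (prefix) and γ⁻¹ = s3 (suffix); strip both.
Reduced to β = s2 s1 s1 s3^-1 s2 s1 s2 s3^-1 s1 on 4 strands, 9 crossings.
Compute on β:
Braid: s2 s1 s1 s3^-1 s2 s1 s2 s3^-1 s1 on 4 strands, 9 crossings.
Writhe w = (#positive) - (#negative) = 7 - 2 = 5.
Enumerate smoothing states for the bracket polynomial. There are 2^9 = 512 states.
For each crossing: s=0 is the vertical smoothing, s=1 horizontal. Crossing k contributes A^(sign_k * (1 - 2*s_k)); loop factor d = -A^2 - A^-2.
Tabulate the states by total A-exponent and number of loops L (A-exp: L × count):
  A^9: L=4 ×1
  A^7: L=3 ×9
  A^5: L=2 ×28, L=4 ×8
  A^3: L=1 ×32, L=3 ×48, L=5 ×4
  A^1: L=2 ×91, L=4 ×34, L=6 ×1
  A^-1: L=1 ×23, L=3 ×92, L=5 ×11
  A^-3: L=2 ×43, L=4 ×40, L=6 ×1
  A^-5: L=1 ×4, L=3 ×26, L=5 ×6
  A^-7: L=2 ×4, L=4 ×5
  A^-9: L=3 ×1
Each group contributes A^e * Σ count * d^(L-1):
Powers of d = -A^2 - A^-2: d^2 = A^4 + 2 + A^-4; d^3 = -A^6 - 3*A^2 - 3*A^-2 - A^-6; d^4 = A^8 + 4*A^4 + 6 + 4*A^-4 + A^-8; d^5 = -A^10 - 5*A^6 - 10*A^2 - 10*A^-2 - 5*A^-6 - A^-10.
  A^9 * (d^3) = -A^15 - 3*A^11 - 3*A^7 - A^3
  A^7 * (9*d^2) = 9*A^11 + 18*A^7 + 9*A^3
  A^5 * (28*d + 8*d^3) = -8*A^11 - 52*A^7 - 52*A^3 - 8*A^-1
  A^3 * (32 + 48*d^2 + 4*d^4) = 4*A^11 + 64*A^7 + 152*A^3 + 64*A^-1 + 4*A^-5
  A^1 * (91*d + 34*d^3 + d^5) = -A^11 - 39*A^7 - 203*A^3 - 203*A^-1 - 39*A^-5 - A^-9
  A^-1 * (23 + 92*d^2 + 11*d^4) = 11*A^7 + 136*A^3 + 273*A^-1 + 136*A^-5 + 11*A^-9
  A^-3 * (43*d + 40*d^3 + d^5) = -A^7 - 45*A^3 - 173*A^-1 - 173*A^-5 - 45*A^-9 - A^-13
  A^-5 * (4 + 26*d^2 + 6*d^4) = 6*A^3 + 50*A^-1 + 92*A^-5 + 50*A^-9 + 6*A^-13
  A^-7 * (4*d + 5*d^3) = -5*A^-1 - 19*A^-5 - 19*A^-9 - 5*A^-13
  A^-9 * (d^2) = A^-5 + 2*A^-9 + A^-13
Summing the groups: <K> = -A^15 + A^11 - 2*A^7 + 2*A^3 - 2*A^-1 + 2*A^-5 - 2*A^-9 + A^-13
Normalise by the writhe: (-A^3)^(-w) = (-A^3)^(-5) = -A^-15, so f(A) = -A^-15 * <K> = 1 - A^-4 + 2*A^-8 - 2*A^-12 + 2*A^-16 - 2*A^-20 + 2*A^-24 - A^-28.
Substitute A = t^(-1/4), i.e. A^e → t^(-e/4): V(t) = -t^7 + 2*t^6 - 2*t^5 + 2*t^4 - 2*t^3 + 2*t^2 - t + 1

Answer: -t^7 + 2*t^6 - 2*t^5 + 2*t^4 - 2*t^3 + 2*t^2 - t + 1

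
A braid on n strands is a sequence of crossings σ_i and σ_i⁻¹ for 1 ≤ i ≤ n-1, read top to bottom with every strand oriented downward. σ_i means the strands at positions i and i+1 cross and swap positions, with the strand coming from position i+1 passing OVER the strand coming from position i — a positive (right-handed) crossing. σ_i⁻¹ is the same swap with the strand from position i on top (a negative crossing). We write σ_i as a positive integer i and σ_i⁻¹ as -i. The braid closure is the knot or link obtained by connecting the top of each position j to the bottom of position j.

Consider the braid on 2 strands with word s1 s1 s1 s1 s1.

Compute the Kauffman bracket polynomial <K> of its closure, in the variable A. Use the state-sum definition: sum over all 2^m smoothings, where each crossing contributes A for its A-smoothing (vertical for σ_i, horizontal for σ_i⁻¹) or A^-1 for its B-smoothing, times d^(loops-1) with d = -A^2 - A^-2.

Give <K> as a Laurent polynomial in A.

-A^7 - A^-1 + A^-5 - A^-9 + A^-13

Derivation:
Braid: s1 s1 s1 s1 s1 on 2 strands, 5 crossings.
Writhe w = (#positive) - (#negative) = 5 - 0 = 5.
State-sum expansion of <K>. There are 2^5 = 32 states.
Each crossing splits two ways (0=vertical, 1=horizontal). The state's weight is A^(#A-smoothings - #B-smoothings) * d^(loops - 1).
  state 00000: A-exp=+5, loops=2, term = A^5 * d^1
  state 00001: A-exp=+3, loops=1, term = A^3 * d^0
  state 00010: A-exp=+3, loops=1, term = A^3 * d^0
  state 00011: A-exp=+1, loops=2, term = A^1 * d^1
  state 00100: A-exp=+3, loops=1, term = A^3 * d^0
  state 00101: A-exp=+1, loops=2, term = A^1 * d^1
  state 00110: A-exp=+1, loops=2, term = A^1 * d^1
  state 00111: A-exp=-1, loops=3, term = A^-1 * d^2
  state 01000: A-exp=+3, loops=1, term = A^3 * d^0
  state 01001: A-exp=+1, loops=2, term = A^1 * d^1
  state 01010: A-exp=+1, loops=2, term = A^1 * d^1
  state 01011: A-exp=-1, loops=3, term = A^-1 * d^2
  state 01100: A-exp=+1, loops=2, term = A^1 * d^1
  state 01101: A-exp=-1, loops=3, term = A^-1 * d^2
  state 01110: A-exp=-1, loops=3, term = A^-1 * d^2
  state 01111: A-exp=-3, loops=4, term = A^-3 * d^3
  state 10000: A-exp=+3, loops=1, term = A^3 * d^0
  state 10001: A-exp=+1, loops=2, term = A^1 * d^1
  state 10010: A-exp=+1, loops=2, term = A^1 * d^1
  state 10011: A-exp=-1, loops=3, term = A^-1 * d^2
  state 10100: A-exp=+1, loops=2, term = A^1 * d^1
  state 10101: A-exp=-1, loops=3, term = A^-1 * d^2
  state 10110: A-exp=-1, loops=3, term = A^-1 * d^2
  state 10111: A-exp=-3, loops=4, term = A^-3 * d^3
  state 11000: A-exp=+1, loops=2, term = A^1 * d^1
  state 11001: A-exp=-1, loops=3, term = A^-1 * d^2
  state 11010: A-exp=-1, loops=3, term = A^-1 * d^2
  state 11011: A-exp=-3, loops=4, term = A^-3 * d^3
  state 11100: A-exp=-1, loops=3, term = A^-1 * d^2
  state 11101: A-exp=-3, loops=4, term = A^-3 * d^3
  state 11110: A-exp=-3, loops=4, term = A^-3 * d^3
  state 11111: A-exp=-5, loops=5, term = A^-5 * d^4
Collect the terms by A-exponent (count of states per loop number):
Powers of d = -A^2 - A^-2: d^2 = A^4 + 2 + A^-4; d^3 = -A^6 - 3*A^2 - 3*A^-2 - A^-6; d^4 = A^8 + 4*A^4 + 6 + 4*A^-4 + A^-8.
  A^5 * (d) = -A^7 - A^3
  A^3 * (5) = 5*A^3
  A^1 * (10*d) = -10*A^3 - 10*A^-1
  A^-1 * (10*d^2) = 10*A^3 + 20*A^-1 + 10*A^-5
  A^-3 * (5*d^3) = -5*A^3 - 15*A^-1 - 15*A^-5 - 5*A^-9
  A^-5 * (d^4) = A^3 + 4*A^-1 + 6*A^-5 + 4*A^-9 + A^-13
Summing the groups: <K> = -A^7 - A^-1 + A^-5 - A^-9 + A^-13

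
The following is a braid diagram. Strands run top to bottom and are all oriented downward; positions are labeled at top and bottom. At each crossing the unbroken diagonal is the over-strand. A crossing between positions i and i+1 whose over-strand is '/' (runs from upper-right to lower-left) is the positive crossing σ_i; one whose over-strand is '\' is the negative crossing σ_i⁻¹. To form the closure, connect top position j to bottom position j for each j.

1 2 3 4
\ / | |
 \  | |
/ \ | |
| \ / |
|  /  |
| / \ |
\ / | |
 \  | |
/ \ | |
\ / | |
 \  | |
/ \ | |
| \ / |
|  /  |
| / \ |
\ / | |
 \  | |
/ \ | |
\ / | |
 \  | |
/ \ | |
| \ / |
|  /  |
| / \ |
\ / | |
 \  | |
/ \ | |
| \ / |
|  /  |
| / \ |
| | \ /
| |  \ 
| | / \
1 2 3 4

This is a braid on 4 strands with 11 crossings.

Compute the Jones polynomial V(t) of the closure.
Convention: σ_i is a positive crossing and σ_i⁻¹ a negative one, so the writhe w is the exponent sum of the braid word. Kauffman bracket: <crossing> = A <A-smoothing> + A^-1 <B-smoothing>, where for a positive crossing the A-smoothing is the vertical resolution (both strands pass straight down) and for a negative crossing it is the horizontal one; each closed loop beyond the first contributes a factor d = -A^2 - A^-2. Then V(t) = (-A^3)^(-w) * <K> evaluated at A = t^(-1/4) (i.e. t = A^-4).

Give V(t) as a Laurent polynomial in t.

t^3 - 4*t^2 + 8*t - 11 + 15*t^-1 - 16*t^-2 + 15*t^-3 - 12*t^-4 + 8*t^-5 - 4*t^-6 + t^-7

Derivation:
Reading the diagram top to bottom ('/'-over between positions i,i+1 = s_i, '\'-over = s_i^-1): braid word = s1^-1 s2 s1^-1 s1^-1 s2 s1^-1 s1^-1 s2 s1^-1 s2 s3^-1.
The presented braid s1^-1 s2 s1^-1 s1^-1 s2 s1^-1 s1^-1 s2 s1^-1 s2 s3^-1 on 4 strands reduces by inverse Markov moves (closure unchanged at each step):
  Destabilize: the word has the form β·s3^-1 where s3^-1 occurs only as the final letter (β ∈ B_3); drop it and the last strand → 3 strands.
Reduced to β = s1^-1 s2 s1^-1 s1^-1 s2 s1^-1 s1^-1 s2 s1^-1 s2 on 3 strands, 10 crossings.
Compute on β:
Braid: s1^-1 s2 s1^-1 s1^-1 s2 s1^-1 s1^-1 s2 s1^-1 s2 on 3 strands, 10 crossings.
Writhe w = (#positive) - (#negative) = 4 - 6 = -2.
Enumerate smoothing states for the bracket polynomial. There are 2^10 = 1024 states.
Each crossing splits two ways (0=vertical, 1=horizontal). The state's weight is A^(#A-smoothings - #B-smoothings) * d^(loops - 1).
Tabulate the states by total A-exponent and number of loops L (A-exp: L × count):
  A^10: L=7 ×1
  A^8: L=6 ×10
  A^6: L=5 ×45
  A^4: L=4 ×118, L=6 ×2
  A^2: L=3 ×193, L=5 ×17
  A^0: L=2 ×192, L=4 ×59, L=6 ×1
  A^-2: L=1 ×95, L=3 ×108, L=5 ×7
  A^-4: L=2 ×95, L=4 ×25
  A^-6: L=3 ×43, L=5 ×2
  A^-8: L=4 ×10
  A^-10: L=5 ×1
Each group contributes A^e * Σ count * d^(L-1):
Powers of d = -A^2 - A^-2: d^2 = A^4 + 2 + A^-4; d^3 = -A^6 - 3*A^2 - 3*A^-2 - A^-6; d^4 = A^8 + 4*A^4 + 6 + 4*A^-4 + A^-8; d^5 = -A^10 - 5*A^6 - 10*A^2 - 10*A^-2 - 5*A^-6 - A^-10; d^6 = A^12 + 6*A^8 + 15*A^4 + 20 + 15*A^-4 + 6*A^-8 + A^-12.
  A^10 * (d^6) = A^22 + 6*A^18 + 15*A^14 + 20*A^10 + 15*A^6 + 6*A^2 + A^-2
  A^8 * (10*d^5) = -10*A^18 - 50*A^14 - 100*A^10 - 100*A^6 - 50*A^2 - 10*A^-2
  A^6 * (45*d^4) = 45*A^14 + 180*A^10 + 270*A^6 + 180*A^2 + 45*A^-2
  A^4 * (118*d^3 + 2*d^5) = -2*A^14 - 128*A^10 - 374*A^6 - 374*A^2 - 128*A^-2 - 2*A^-6
  A^2 * (193*d^2 + 17*d^4) = 17*A^10 + 261*A^6 + 488*A^2 + 261*A^-2 + 17*A^-6
  A^0 * (192*d + 59*d^3 + d^5) = -A^10 - 64*A^6 - 379*A^2 - 379*A^-2 - 64*A^-6 - A^-10
  A^-2 * (95 + 108*d^2 + 7*d^4) = 7*A^6 + 136*A^2 + 353*A^-2 + 136*A^-6 + 7*A^-10
  A^-4 * (95*d + 25*d^3) = -25*A^2 - 170*A^-2 - 170*A^-6 - 25*A^-10
  A^-6 * (43*d^2 + 2*d^4) = 2*A^2 + 51*A^-2 + 98*A^-6 + 51*A^-10 + 2*A^-14
  A^-8 * (10*d^3) = -10*A^-2 - 30*A^-6 - 30*A^-10 - 10*A^-14
  A^-10 * (d^4) = A^-2 + 4*A^-6 + 6*A^-10 + 4*A^-14 + A^-18
Summing the groups: <K> = A^22 - 4*A^18 + 8*A^14 - 12*A^10 + 15*A^6 - 16*A^2 + 15*A^-2 - 11*A^-6 + 8*A^-10 - 4*A^-14 + A^-18
Normalise by the writhe: (-A^3)^(-w) = (-A^3)^(2) = A^6, so f(A) = A^6 * <K> = A^28 - 4*A^24 + 8*A^20 - 12*A^16 + 15*A^12 - 16*A^8 + 15*A^4 - 11 + 8*A^-4 - 4*A^-8 + A^-12.
Substitute A = t^(-1/4), i.e. A^e → t^(-e/4): V(t) = t^3 - 4*t^2 + 8*t - 11 + 15*t^-1 - 16*t^-2 + 15*t^-3 - 12*t^-4 + 8*t^-5 - 4*t^-6 + t^-7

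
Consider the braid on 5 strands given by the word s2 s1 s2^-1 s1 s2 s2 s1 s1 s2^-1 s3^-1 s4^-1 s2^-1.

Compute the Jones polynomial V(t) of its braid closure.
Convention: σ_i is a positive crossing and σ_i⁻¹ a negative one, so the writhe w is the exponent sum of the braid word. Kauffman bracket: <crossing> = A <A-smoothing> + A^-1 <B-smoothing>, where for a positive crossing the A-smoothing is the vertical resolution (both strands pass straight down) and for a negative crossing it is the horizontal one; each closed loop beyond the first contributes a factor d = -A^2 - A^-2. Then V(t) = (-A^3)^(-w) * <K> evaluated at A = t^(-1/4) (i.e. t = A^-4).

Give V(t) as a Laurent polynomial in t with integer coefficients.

t^7 - 2*t^6 + 2*t^5 - 3*t^4 + 3*t^3 - 2*t^2 + 2*t

Derivation:
The presented braid s2 s1 s2^-1 s1 s2 s2 s1 s1 s2^-1 s3^-1 s4^-1 s2^-1 on 5 strands reduces by inverse Markov moves (closure unchanged at each step):
  Deconjugate: the word is γ·β·γ⁻¹ with γ = s2 (prefix) and γ⁻¹ = s2^-1 (suffix); strip both.
  Destabilize: the word has the form β·s4^-1 where s4^-1 occurs only as the final letter (β ∈ B_4); drop it and the last strand → 4 strands.
  Destabilize: the word has the form β·s3^-1 where s3^-1 occurs only as the final letter (β ∈ B_3); drop it and the last strand → 3 strands.
Reduced to β = s1 s2^-1 s1 s2 s2 s1 s1 s2^-1 on 3 strands, 8 crossings.
Compute on β:
Braid: s1 s2^-1 s1 s2 s2 s1 s1 s2^-1 on 3 strands, 8 crossings.
Writhe w = (#positive) - (#negative) = 6 - 2 = 4.
Computing the Kauffman bracket via state sum. There are 2^8 = 256 states.
Each crossing splits two ways (0=vertical, 1=horizontal). The state's weight is A^(#A-smoothings - #B-smoothings) * d^(loops - 1).
Tabulate the states by total A-exponent and number of loops L (A-exp: L × count):
  A^8: L=3 ×1
  A^6: L=2 ×6, L=4 ×2
  A^4: L=1 ×11, L=3 ×16, L=5 ×1
  A^2: L=2 ×47, L=4 ×9
  A^0: L=1 ×26, L=3 ×43, L=5 ×1
  A^-2: L=2 ×41, L=4 ×15
  A^-4: L=3 ×26, L=5 ×2
  A^-6: L=4 ×8
  A^-8: L=5 ×1
Each group contributes A^e * Σ count * d^(L-1):
Powers of d = -A^2 - A^-2: d^2 = A^4 + 2 + A^-4; d^3 = -A^6 - 3*A^2 - 3*A^-2 - A^-6; d^4 = A^8 + 4*A^4 + 6 + 4*A^-4 + A^-8.
  A^8 * (d^2) = A^12 + 2*A^8 + A^4
  A^6 * (6*d + 2*d^3) = -2*A^12 - 12*A^8 - 12*A^4 - 2
  A^4 * (11 + 16*d^2 + d^4) = A^12 + 20*A^8 + 49*A^4 + 20 + A^-4
  A^2 * (47*d + 9*d^3) = -9*A^8 - 74*A^4 - 74 - 9*A^-4
  A^0 * (26 + 43*d^2 + d^4) = A^8 + 47*A^4 + 118 + 47*A^-4 + A^-8
  A^-2 * (41*d + 15*d^3) = -15*A^4 - 86 - 86*A^-4 - 15*A^-8
  A^-4 * (26*d^2 + 2*d^4) = 2*A^4 + 34 + 64*A^-4 + 34*A^-8 + 2*A^-12
  A^-6 * (8*d^3) = -8 - 24*A^-4 - 24*A^-8 - 8*A^-12
  A^-8 * (d^4) = 1 + 4*A^-4 + 6*A^-8 + 4*A^-12 + A^-16
Summing the groups: <K> = 2*A^8 - 2*A^4 + 3 - 3*A^-4 + 2*A^-8 - 2*A^-12 + A^-16
Normalise by the writhe: (-A^3)^(-w) = (-A^3)^(-4) = A^-12, so f(A) = A^-12 * <K> = 2*A^-4 - 2*A^-8 + 3*A^-12 - 3*A^-16 + 2*A^-20 - 2*A^-24 + A^-28.
Substitute A = t^(-1/4), i.e. A^e → t^(-e/4): V(t) = t^7 - 2*t^6 + 2*t^5 - 3*t^4 + 3*t^3 - 2*t^2 + 2*t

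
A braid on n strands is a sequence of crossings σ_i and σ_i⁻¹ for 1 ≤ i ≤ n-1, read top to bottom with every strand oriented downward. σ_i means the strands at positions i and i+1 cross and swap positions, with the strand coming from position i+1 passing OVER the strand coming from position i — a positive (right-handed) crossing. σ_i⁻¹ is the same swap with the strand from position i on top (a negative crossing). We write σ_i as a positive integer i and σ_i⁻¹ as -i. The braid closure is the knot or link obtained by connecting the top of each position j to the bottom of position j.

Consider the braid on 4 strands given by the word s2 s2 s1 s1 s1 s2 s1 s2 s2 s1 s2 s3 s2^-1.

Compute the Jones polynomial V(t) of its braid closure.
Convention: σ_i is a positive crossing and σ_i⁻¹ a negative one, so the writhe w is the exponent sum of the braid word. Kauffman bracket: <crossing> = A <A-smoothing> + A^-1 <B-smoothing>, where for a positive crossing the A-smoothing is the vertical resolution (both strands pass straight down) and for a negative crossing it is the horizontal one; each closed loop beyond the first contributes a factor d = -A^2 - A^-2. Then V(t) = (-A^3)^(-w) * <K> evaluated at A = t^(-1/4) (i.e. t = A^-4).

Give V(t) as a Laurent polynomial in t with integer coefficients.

-t^10 + t^6 + t^4

Derivation:
The presented braid s2 s2 s1 s1 s1 s2 s1 s2 s2 s1 s2 s3 s2^-1 on 4 strands reduces by inverse Markov moves (closure unchanged at each step):
  Deconjugate: the word is γ·β·γ⁻¹ with γ = s2 (prefix) and γ⁻¹ = s2^-1 (suffix); strip both.
  Destabilize: the word has the form β·s3 where s3 occurs only as the final letter (β ∈ B_3); drop it and the last strand → 3 strands.
Reduced to β = s2 s1 s1 s1 s2 s1 s2 s2 s1 s2 on 3 strands, 10 crossings.
Compute on β:
Braid: s2 s1 s1 s1 s2 s1 s2 s2 s1 s2 on 3 strands, 10 crossings.
Writhe w = (#positive) - (#negative) = 10 - 0 = 10.
State-sum expansion of <K>. There are 2^10 = 1024 states.
Each crossing splits two ways (0=vertical, 1=horizontal). The state's weight is A^(#A-smoothings - #B-smoothings) * d^(loops - 1).
Tabulate the states by total A-exponent and number of loops L (A-exp: L × count):
  A^10: L=3 ×1
  A^8: L=2 ×10
  A^6: L=1 ×25, L=3 ×20
  A^4: L=2 ×100, L=4 ×20
  A^2: L=1 ×36, L=3 ×164, L=5 ×10
  A^0: L=2 ×108, L=4 ×142, L=6 ×2
  A^-2: L=1 ×12, L=3 ×129, L=5 ×69
  A^-4: L=2 ×24, L=4 ×78, L=6 ×18
  A^-6: L=3 ×19, L=5 ×24, L=7 ×2
  A^-8: L=4 ×7, L=6 ×3
  A^-10: L=5 ×1
Each group contributes A^e * Σ count * d^(L-1):
Powers of d = -A^2 - A^-2: d^2 = A^4 + 2 + A^-4; d^3 = -A^6 - 3*A^2 - 3*A^-2 - A^-6; d^4 = A^8 + 4*A^4 + 6 + 4*A^-4 + A^-8; d^5 = -A^10 - 5*A^6 - 10*A^2 - 10*A^-2 - 5*A^-6 - A^-10; d^6 = A^12 + 6*A^8 + 15*A^4 + 20 + 15*A^-4 + 6*A^-8 + A^-12.
  A^10 * (d^2) = A^14 + 2*A^10 + A^6
  A^8 * (10*d) = -10*A^10 - 10*A^6
  A^6 * (25 + 20*d^2) = 20*A^10 + 65*A^6 + 20*A^2
  A^4 * (100*d + 20*d^3) = -20*A^10 - 160*A^6 - 160*A^2 - 20*A^-2
  A^2 * (36 + 164*d^2 + 10*d^4) = 10*A^10 + 204*A^6 + 424*A^2 + 204*A^-2 + 10*A^-6
  A^0 * (108*d + 142*d^3 + 2*d^5) = -2*A^10 - 152*A^6 - 554*A^2 - 554*A^-2 - 152*A^-6 - 2*A^-10
  A^-2 * (12 + 129*d^2 + 69*d^4) = 69*A^6 + 405*A^2 + 684*A^-2 + 405*A^-6 + 69*A^-10
  A^-4 * (24*d + 78*d^3 + 18*d^5) = -18*A^6 - 168*A^2 - 438*A^-2 - 438*A^-6 - 168*A^-10 - 18*A^-14
  A^-6 * (19*d^2 + 24*d^4 + 2*d^6) = 2*A^6 + 36*A^2 + 145*A^-2 + 222*A^-6 + 145*A^-10 + 36*A^-14 + 2*A^-18
  A^-8 * (7*d^3 + 3*d^5) = -3*A^2 - 22*A^-2 - 51*A^-6 - 51*A^-10 - 22*A^-14 - 3*A^-18
  A^-10 * (d^4) = A^-2 + 4*A^-6 + 6*A^-10 + 4*A^-14 + A^-18
Summing the groups: <K> = A^14 + A^6 - A^-10
Normalise by the writhe: (-A^3)^(-w) = (-A^3)^(-10) = A^-30, so f(A) = A^-30 * <K> = A^-16 + A^-24 - A^-40.
Substitute A = t^(-1/4), i.e. A^e → t^(-e/4): V(t) = -t^10 + t^6 + t^4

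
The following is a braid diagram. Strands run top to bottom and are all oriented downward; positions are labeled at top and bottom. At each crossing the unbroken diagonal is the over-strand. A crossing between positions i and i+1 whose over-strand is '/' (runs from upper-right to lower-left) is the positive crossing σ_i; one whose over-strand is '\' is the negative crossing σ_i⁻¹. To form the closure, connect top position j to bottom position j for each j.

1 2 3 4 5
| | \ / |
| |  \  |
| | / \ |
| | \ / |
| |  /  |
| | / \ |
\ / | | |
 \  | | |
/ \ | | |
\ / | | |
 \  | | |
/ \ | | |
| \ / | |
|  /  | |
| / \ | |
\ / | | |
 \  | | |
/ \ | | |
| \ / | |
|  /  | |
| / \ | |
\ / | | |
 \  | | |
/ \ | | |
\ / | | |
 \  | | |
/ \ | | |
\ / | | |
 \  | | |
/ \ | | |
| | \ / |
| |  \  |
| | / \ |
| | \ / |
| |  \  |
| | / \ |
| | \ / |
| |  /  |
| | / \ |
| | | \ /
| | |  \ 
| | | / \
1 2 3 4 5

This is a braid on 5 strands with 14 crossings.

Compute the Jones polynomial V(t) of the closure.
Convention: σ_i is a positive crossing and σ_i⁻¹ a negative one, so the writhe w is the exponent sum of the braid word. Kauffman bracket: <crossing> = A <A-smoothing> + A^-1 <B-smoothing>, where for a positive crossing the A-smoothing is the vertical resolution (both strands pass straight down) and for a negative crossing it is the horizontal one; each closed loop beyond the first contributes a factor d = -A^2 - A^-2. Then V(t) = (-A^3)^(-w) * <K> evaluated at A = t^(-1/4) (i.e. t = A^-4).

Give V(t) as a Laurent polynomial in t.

Reading the diagram top to bottom ('/'-over between positions i,i+1 = s_i, '\'-over = s_i^-1): braid word = s3^-1 s3 s1^-1 s1^-1 s2 s1^-1 s2 s1^-1 s1^-1 s1^-1 s3^-1 s3^-1 s3 s4^-1.
The presented braid s3^-1 s3 s1^-1 s1^-1 s2 s1^-1 s2 s1^-1 s1^-1 s1^-1 s3^-1 s3^-1 s3 s4^-1 on 5 strands reduces by inverse Markov moves (closure unchanged at each step):
  Destabilize: the word has the form β·s4^-1 where s4^-1 occurs only as the final letter (β ∈ B_4); drop it and the last strand → 4 strands.
  Deconjugate: the word is γ·β·γ⁻¹ with γ = s3^-1 s3 (prefix) and γ⁻¹ = s3^-1 s3 (suffix); strip both.
  Destabilize: the word has the form β·s3^-1 where s3^-1 occurs only as the final letter (β ∈ B_3); drop it and the last strand → 3 strands.
Reduced to β = s1^-1 s1^-1 s2 s1^-1 s2 s1^-1 s1^-1 s1^-1 on 3 strands, 8 crossings.
Compute on β:
Braid: s1^-1 s1^-1 s2 s1^-1 s2 s1^-1 s1^-1 s1^-1 on 3 strands, 8 crossings.
Writhe w = (#positive) - (#negative) = 2 - 6 = -4.
Enumerate smoothing states for the bracket polynomial. There are 2^8 = 256 states.
For each crossing: s=0 is the vertical smoothing, s=1 horizontal. Crossing k contributes A^(sign_k * (1 - 2*s_k)); loop factor d = -A^2 - A^-2.
Tabulate the states by total A-exponent and number of loops L (A-exp: L × count):
  A^8: L=7 ×1
  A^6: L=6 ×8
  A^4: L=5 ×28
  A^2: L=4 ×55, L=6 ×1
  A^0: L=3 ×65, L=5 ×5
  A^-2: L=2 ×46, L=4 ×10
  A^-4: L=1 ×17, L=3 ×11
  A^-6: L=2 ×8
  A^-8: L=3 ×1
Each group contributes A^e * Σ count * d^(L-1):
Powers of d = -A^2 - A^-2: d^2 = A^4 + 2 + A^-4; d^3 = -A^6 - 3*A^2 - 3*A^-2 - A^-6; d^4 = A^8 + 4*A^4 + 6 + 4*A^-4 + A^-8; d^5 = -A^10 - 5*A^6 - 10*A^2 - 10*A^-2 - 5*A^-6 - A^-10; d^6 = A^12 + 6*A^8 + 15*A^4 + 20 + 15*A^-4 + 6*A^-8 + A^-12.
  A^8 * (d^6) = A^20 + 6*A^16 + 15*A^12 + 20*A^8 + 15*A^4 + 6 + A^-4
  A^6 * (8*d^5) = -8*A^16 - 40*A^12 - 80*A^8 - 80*A^4 - 40 - 8*A^-4
  A^4 * (28*d^4) = 28*A^12 + 112*A^8 + 168*A^4 + 112 + 28*A^-4
  A^2 * (55*d^3 + d^5) = -A^12 - 60*A^8 - 175*A^4 - 175 - 60*A^-4 - A^-8
  A^0 * (65*d^2 + 5*d^4) = 5*A^8 + 85*A^4 + 160 + 85*A^-4 + 5*A^-8
  A^-2 * (46*d + 10*d^3) = -10*A^4 - 76 - 76*A^-4 - 10*A^-8
  A^-4 * (17 + 11*d^2) = 11 + 39*A^-4 + 11*A^-8
  A^-6 * (8*d) = -8*A^-4 - 8*A^-8
  A^-8 * (d^2) = A^-4 + 2*A^-8 + A^-12
Summing the groups: <K> = A^20 - 2*A^16 + 2*A^12 - 3*A^8 + 3*A^4 - 2 + 2*A^-4 - A^-8 + A^-12
Normalise by the writhe: (-A^3)^(-w) = (-A^3)^(4) = A^12, so f(A) = A^12 * <K> = A^32 - 2*A^28 + 2*A^24 - 3*A^20 + 3*A^16 - 2*A^12 + 2*A^8 - A^4 + 1.
Substitute A = t^(-1/4), i.e. A^e → t^(-e/4): V(t) = 1 - t^-1 + 2*t^-2 - 2*t^-3 + 3*t^-4 - 3*t^-5 + 2*t^-6 - 2*t^-7 + t^-8

Answer: 1 - t^-1 + 2*t^-2 - 2*t^-3 + 3*t^-4 - 3*t^-5 + 2*t^-6 - 2*t^-7 + t^-8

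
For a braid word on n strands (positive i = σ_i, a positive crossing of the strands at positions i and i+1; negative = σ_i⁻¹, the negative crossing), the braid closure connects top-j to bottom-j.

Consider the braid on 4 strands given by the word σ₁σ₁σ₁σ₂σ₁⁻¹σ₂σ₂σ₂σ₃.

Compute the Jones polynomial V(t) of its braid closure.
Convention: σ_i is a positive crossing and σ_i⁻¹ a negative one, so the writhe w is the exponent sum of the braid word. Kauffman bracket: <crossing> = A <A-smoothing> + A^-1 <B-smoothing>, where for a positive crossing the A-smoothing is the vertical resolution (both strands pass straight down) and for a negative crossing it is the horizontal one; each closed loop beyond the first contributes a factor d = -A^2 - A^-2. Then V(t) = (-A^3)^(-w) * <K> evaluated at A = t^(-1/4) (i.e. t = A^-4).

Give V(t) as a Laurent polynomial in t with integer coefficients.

The presented braid s1 s1 s1 s2 s1^-1 s2 s2 s2 s3 on 4 strands reduces by inverse Markov moves (closure unchanged at each step):
  Destabilize: the word has the form β·s3 where s3 occurs only as the final letter (β ∈ B_3); drop it and the last strand → 3 strands.
Reduced to β = s1 s1 s1 s2 s1^-1 s2 s2 s2 on 3 strands, 8 crossings.
Compute on β:
Braid: s1 s1 s1 s2 s1^-1 s2 s2 s2 on 3 strands, 8 crossings.
Writhe w = (#positive) - (#negative) = 7 - 1 = 6.
Enumerate smoothing states for the bracket polynomial. There are 2^8 = 256 states.
Smooth each crossing (0=||, 1=⌣⌢); contribution A^(Σ sign_k(1-2s_k)) * d^(L-1).
Tabulate the states by total A-exponent and number of loops L (A-exp: L × count):
  A^8: L=2 ×1
  A^6: L=1 ×4, L=3 ×4
  A^4: L=2 ×25, L=4 ×3
  A^2: L=1 ×21, L=3 ×34, L=5 ×1
  A^0: L=2 ×48, L=4 ×22
  A^-2: L=3 ×49, L=5 ×7
  A^-4: L=4 ×27, L=6 ×1
  A^-6: L=5 ×8
  A^-8: L=6 ×1
Each group contributes A^e * Σ count * d^(L-1):
Powers of d = -A^2 - A^-2: d^2 = A^4 + 2 + A^-4; d^3 = -A^6 - 3*A^2 - 3*A^-2 - A^-6; d^4 = A^8 + 4*A^4 + 6 + 4*A^-4 + A^-8; d^5 = -A^10 - 5*A^6 - 10*A^2 - 10*A^-2 - 5*A^-6 - A^-10.
  A^8 * (d) = -A^10 - A^6
  A^6 * (4 + 4*d^2) = 4*A^10 + 12*A^6 + 4*A^2
  A^4 * (25*d + 3*d^3) = -3*A^10 - 34*A^6 - 34*A^2 - 3*A^-2
  A^2 * (21 + 34*d^2 + d^4) = A^10 + 38*A^6 + 95*A^2 + 38*A^-2 + A^-6
  A^0 * (48*d + 22*d^3) = -22*A^6 - 114*A^2 - 114*A^-2 - 22*A^-6
  A^-2 * (49*d^2 + 7*d^4) = 7*A^6 + 77*A^2 + 140*A^-2 + 77*A^-6 + 7*A^-10
  A^-4 * (27*d^3 + d^5) = -A^6 - 32*A^2 - 91*A^-2 - 91*A^-6 - 32*A^-10 - A^-14
  A^-6 * (8*d^4) = 8*A^2 + 32*A^-2 + 48*A^-6 + 32*A^-10 + 8*A^-14
  A^-8 * (d^5) = -A^2 - 5*A^-2 - 10*A^-6 - 10*A^-10 - 5*A^-14 - A^-18
Summing the groups: <K> = A^10 - A^6 + 3*A^2 - 3*A^-2 + 3*A^-6 - 3*A^-10 + 2*A^-14 - A^-18
Normalise by the writhe: (-A^3)^(-w) = (-A^3)^(-6) = A^-18, so f(A) = A^-18 * <K> = A^-8 - A^-12 + 3*A^-16 - 3*A^-20 + 3*A^-24 - 3*A^-28 + 2*A^-32 - A^-36.
Substitute A = t^(-1/4), i.e. A^e → t^(-e/4): V(t) = -t^9 + 2*t^8 - 3*t^7 + 3*t^6 - 3*t^5 + 3*t^4 - t^3 + t^2

Answer: -t^9 + 2*t^8 - 3*t^7 + 3*t^6 - 3*t^5 + 3*t^4 - t^3 + t^2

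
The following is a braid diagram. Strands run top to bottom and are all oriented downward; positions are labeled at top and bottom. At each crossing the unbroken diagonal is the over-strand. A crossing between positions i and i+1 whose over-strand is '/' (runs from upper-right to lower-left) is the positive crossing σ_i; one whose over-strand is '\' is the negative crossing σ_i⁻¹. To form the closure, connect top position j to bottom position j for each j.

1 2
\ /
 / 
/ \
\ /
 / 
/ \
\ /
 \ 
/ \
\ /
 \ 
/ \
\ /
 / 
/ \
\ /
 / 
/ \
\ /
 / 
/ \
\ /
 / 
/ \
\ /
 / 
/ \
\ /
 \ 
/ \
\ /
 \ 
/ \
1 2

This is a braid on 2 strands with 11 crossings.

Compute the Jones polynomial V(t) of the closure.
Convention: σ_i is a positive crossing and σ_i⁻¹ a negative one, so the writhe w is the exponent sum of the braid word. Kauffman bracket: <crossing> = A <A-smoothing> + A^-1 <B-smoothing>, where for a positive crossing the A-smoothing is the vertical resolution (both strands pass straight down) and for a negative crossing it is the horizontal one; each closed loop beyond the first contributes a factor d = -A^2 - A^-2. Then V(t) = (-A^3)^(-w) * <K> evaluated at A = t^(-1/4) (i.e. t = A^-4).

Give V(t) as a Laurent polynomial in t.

Reading the diagram top to bottom ('/'-over between positions i,i+1 = s_i, '\'-over = s_i^-1): braid word = s1 s1 s1^-1 s1^-1 s1 s1 s1 s1 s1 s1^-1 s1^-1.
The presented braid s1 s1 s1^-1 s1^-1 s1 s1 s1 s1 s1 s1^-1 s1^-1 on 2 strands reduces by inverse Markov moves (closure unchanged at each step):
  Deconjugate: the word is γ·β·γ⁻¹ with γ = s1 (prefix) and γ⁻¹ = s1^-1 (suffix); strip both.
  Deconjugate: the word is γ·β·γ⁻¹ with γ = s1 s1^-1 (prefix) and γ⁻¹ = s1 s1^-1 (suffix); strip both.
  Deconjugate: the word is γ·β·γ⁻¹ with γ = s1^-1 (prefix) and γ⁻¹ = s1 (suffix); strip both.
Reduced to β = s1 s1 s1 on 2 strands, 3 crossings.
Compute on β:
Braid: s1 s1 s1 on 2 strands, 3 crossings.
Writhe w = (#positive) - (#negative) = 3 - 0 = 3.
State-sum expansion of <K>. There are 2^3 = 8 states.
Smooth each crossing (0=||, 1=⌣⌢); contribution A^(Σ sign_k(1-2s_k)) * d^(L-1).
  state 000: A-exp=+3, loops=2, term = A^3 * d^1
  state 001: A-exp=+1, loops=1, term = A^1 * d^0
  state 010: A-exp=+1, loops=1, term = A^1 * d^0
  state 011: A-exp=-1, loops=2, term = A^-1 * d^1
  state 100: A-exp=+1, loops=1, term = A^1 * d^0
  state 101: A-exp=-1, loops=2, term = A^-1 * d^1
  state 110: A-exp=-1, loops=2, term = A^-1 * d^1
  state 111: A-exp=-3, loops=3, term = A^-3 * d^2
Collect the terms by A-exponent (count of states per loop number):
Powers of d = -A^2 - A^-2: d^2 = A^4 + 2 + A^-4.
  A^3 * (d) = -A^5 - A
  A^1 * (3) = 3*A
  A^-1 * (3*d) = -3*A - 3*A^-3
  A^-3 * (d^2) = A + 2*A^-3 + A^-7
Summing the groups: <K> = -A^5 - A^-3 + A^-7
Normalise by the writhe: (-A^3)^(-w) = (-A^3)^(-3) = -A^-9, so f(A) = -A^-9 * <K> = A^-4 + A^-12 - A^-16.
Substitute A = t^(-1/4), i.e. A^e → t^(-e/4): V(t) = -t^4 + t^3 + t

Answer: -t^4 + t^3 + t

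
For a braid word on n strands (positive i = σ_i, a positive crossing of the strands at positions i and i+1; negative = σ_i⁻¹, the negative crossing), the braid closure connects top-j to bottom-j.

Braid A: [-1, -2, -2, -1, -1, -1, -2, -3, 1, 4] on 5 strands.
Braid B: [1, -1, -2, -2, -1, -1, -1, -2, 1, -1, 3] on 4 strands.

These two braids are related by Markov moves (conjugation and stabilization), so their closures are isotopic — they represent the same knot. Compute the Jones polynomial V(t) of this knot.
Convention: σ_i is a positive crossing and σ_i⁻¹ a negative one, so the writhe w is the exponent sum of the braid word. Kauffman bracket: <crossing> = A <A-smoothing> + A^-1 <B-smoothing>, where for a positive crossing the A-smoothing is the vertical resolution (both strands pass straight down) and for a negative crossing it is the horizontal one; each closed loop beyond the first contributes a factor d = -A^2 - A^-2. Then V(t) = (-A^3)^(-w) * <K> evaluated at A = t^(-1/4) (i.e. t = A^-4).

t^-2 + 2*t^-4 - 2*t^-5 + t^-6 - 2*t^-7 + t^-8

Derivation:
Markov-equivalent braids have isotopic closures, hence identical knot invariants. Strip the Markov moves from each word to reach a common short braid β, then compute V(t) once on β.
Braid A: s1^-1 s2^-1 s2^-1 s1^-1 s1^-1 s1^-1 s2^-1 s3^-1 s1 s4 on 5 strands reduces by inverse Markov moves (closure unchanged at each step):
  Destabilize: the word has the form β·s4 where s4 occurs only as the final letter (β ∈ B_4); drop it and the last strand → 4 strands.
  Deconjugate: the word is γ·β·γ⁻¹ with γ = s1^-1 (prefix) and γ⁻¹ = s1 (suffix); strip both.
  Destabilize: the word has the form β·s3^-1 where s3^-1 occurs only as the final letter (β ∈ B_3); drop it and the last strand → 3 strands.
Reduced to β = s2^-1 s2^-1 s1^-1 s1^-1 s1^-1 s2^-1 on 3 strands, 6 crossings.
Braid B: s1 s1^-1 s2^-1 s2^-1 s1^-1 s1^-1 s1^-1 s2^-1 s1 s1^-1 s3 on 4 strands reduces by inverse Markov moves (closure unchanged at each step):
  Destabilize: the word has the form β·s3 where s3 occurs only as the final letter (β ∈ B_3); drop it and the last strand → 3 strands.
  Deconjugate: the word is γ·β·γ⁻¹ with γ = s1 s1^-1 (prefix) and γ⁻¹ = s1 s1^-1 (suffix); strip both.
Reduced to β = s2^-1 s2^-1 s1^-1 s1^-1 s1^-1 s2^-1 on 3 strands, 6 crossings.
Both give the same β = s2^-1 s2^-1 s1^-1 s1^-1 s1^-1 s2^-1 on 3 strands, so one state sum suffices:
Braid: s2^-1 s2^-1 s1^-1 s1^-1 s1^-1 s2^-1 on 3 strands, 6 crossings.
Writhe w = (#positive) - (#negative) = 0 - 6 = -6.
Enumerate smoothing states for the bracket polynomial. There are 2^6 = 64 states.
Each crossing splits two ways (0=vertical, 1=horizontal). The state's weight is A^(#A-smoothings - #B-smoothings) * d^(loops - 1).
Tabulate the states by total A-exponent and number of loops L (A-exp: L × count):
  A^6: L=5 ×1
  A^4: L=4 ×6
  A^2: L=3 ×15
  A^0: L=2 ×18, L=4 ×2
  A^-2: L=1 ×9, L=3 ×6
  A^-4: L=2 ×6
  A^-6: L=3 ×1
Each group contributes A^e * Σ count * d^(L-1):
Powers of d = -A^2 - A^-2: d^2 = A^4 + 2 + A^-4; d^3 = -A^6 - 3*A^2 - 3*A^-2 - A^-6; d^4 = A^8 + 4*A^4 + 6 + 4*A^-4 + A^-8.
  A^6 * (d^4) = A^14 + 4*A^10 + 6*A^6 + 4*A^2 + A^-2
  A^4 * (6*d^3) = -6*A^10 - 18*A^6 - 18*A^2 - 6*A^-2
  A^2 * (15*d^2) = 15*A^6 + 30*A^2 + 15*A^-2
  A^0 * (18*d + 2*d^3) = -2*A^6 - 24*A^2 - 24*A^-2 - 2*A^-6
  A^-2 * (9 + 6*d^2) = 6*A^2 + 21*A^-2 + 6*A^-6
  A^-4 * (6*d) = -6*A^-2 - 6*A^-6
  A^-6 * (d^2) = A^-2 + 2*A^-6 + A^-10
Summing the groups: <K> = A^14 - 2*A^10 + A^6 - 2*A^2 + 2*A^-2 + A^-10
Normalise by the writhe: (-A^3)^(-w) = (-A^3)^(6) = A^18, so f(A) = A^18 * <K> = A^32 - 2*A^28 + A^24 - 2*A^20 + 2*A^16 + A^8.
Substitute A = t^(-1/4), i.e. A^e → t^(-e/4): V(t) = t^-2 + 2*t^-4 - 2*t^-5 + t^-6 - 2*t^-7 + t^-8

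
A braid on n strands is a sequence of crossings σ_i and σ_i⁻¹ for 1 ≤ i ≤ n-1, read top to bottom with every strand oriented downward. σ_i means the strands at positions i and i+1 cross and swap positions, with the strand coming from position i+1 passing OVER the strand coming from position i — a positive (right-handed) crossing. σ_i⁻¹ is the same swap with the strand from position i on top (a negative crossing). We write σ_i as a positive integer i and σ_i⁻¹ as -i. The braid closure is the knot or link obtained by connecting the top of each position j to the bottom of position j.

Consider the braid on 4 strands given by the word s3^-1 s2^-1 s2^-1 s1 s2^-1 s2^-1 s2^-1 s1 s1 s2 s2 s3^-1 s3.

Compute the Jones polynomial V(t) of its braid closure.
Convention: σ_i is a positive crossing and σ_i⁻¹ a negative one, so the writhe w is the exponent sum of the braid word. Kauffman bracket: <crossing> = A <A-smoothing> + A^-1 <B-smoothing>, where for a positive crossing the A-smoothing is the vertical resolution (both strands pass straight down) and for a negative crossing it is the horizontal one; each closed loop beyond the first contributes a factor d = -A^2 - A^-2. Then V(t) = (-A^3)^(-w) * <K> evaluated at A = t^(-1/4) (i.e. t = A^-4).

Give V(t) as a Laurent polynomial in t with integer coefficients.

-t^3 + t^2 - t + 3 - t^-1 + t^-2 - t^-3

Derivation:
The presented braid s3^-1 s2^-1 s2^-1 s1 s2^-1 s2^-1 s2^-1 s1 s1 s2 s2 s3^-1 s3 on 4 strands reduces by inverse Markov moves (closure unchanged at each step):
  Deconjugate: the word is γ·β·γ⁻¹ with γ = s3^-1 (prefix) and γ⁻¹ = s3 (suffix); strip both.
  Destabilize: the word has the form β·s3^-1 where s3^-1 occurs only as the final letter (β ∈ B_3); drop it and the last strand → 3 strands.
  Deconjugate: the word is γ·β·γ⁻¹ with γ = s2^-1 s2^-1 (prefix) and γ⁻¹ = s2 s2 (suffix); strip both.
Reduced to β = s1 s2^-1 s2^-1 s2^-1 s1 s1 on 3 strands, 6 crossings.
Compute on β:
Braid: s1 s2^-1 s2^-1 s2^-1 s1 s1 on 3 strands, 6 crossings.
Writhe w = (#positive) - (#negative) = 3 - 3 = 0.
Computing the Kauffman bracket via state sum. There are 2^6 = 64 states.
Each crossing splits two ways (0=vertical, 1=horizontal). The state's weight is A^(#A-smoothings - #B-smoothings) * d^(loops - 1).
Tabulate the states by total A-exponent and number of loops L (A-exp: L × count):
  A^6: L=4 ×1
  A^4: L=3 ×6
  A^2: L=2 ×12, L=4 ×3
  A^0: L=1 ×9, L=3 ×10, L=5 ×1
  A^-2: L=2 ×12, L=4 ×3
  A^-4: L=3 ×6
  A^-6: L=4 ×1
Each group contributes A^e * Σ count * d^(L-1):
Powers of d = -A^2 - A^-2: d^2 = A^4 + 2 + A^-4; d^3 = -A^6 - 3*A^2 - 3*A^-2 - A^-6; d^4 = A^8 + 4*A^4 + 6 + 4*A^-4 + A^-8.
  A^6 * (d^3) = -A^12 - 3*A^8 - 3*A^4 - 1
  A^4 * (6*d^2) = 6*A^8 + 12*A^4 + 6
  A^2 * (12*d + 3*d^3) = -3*A^8 - 21*A^4 - 21 - 3*A^-4
  A^0 * (9 + 10*d^2 + d^4) = A^8 + 14*A^4 + 35 + 14*A^-4 + A^-8
  A^-2 * (12*d + 3*d^3) = -3*A^4 - 21 - 21*A^-4 - 3*A^-8
  A^-4 * (6*d^2) = 6 + 12*A^-4 + 6*A^-8
  A^-6 * (d^3) = -1 - 3*A^-4 - 3*A^-8 - A^-12
Summing the groups: <K> = -A^12 + A^8 - A^4 + 3 - A^-4 + A^-8 - A^-12
Normalise by the writhe: (-A^3)^(-w) = (-A^3)^(0) = 1, so f(A) = 1 * <K> = -A^12 + A^8 - A^4 + 3 - A^-4 + A^-8 - A^-12.
Substitute A = t^(-1/4), i.e. A^e → t^(-e/4): V(t) = -t^3 + t^2 - t + 3 - t^-1 + t^-2 - t^-3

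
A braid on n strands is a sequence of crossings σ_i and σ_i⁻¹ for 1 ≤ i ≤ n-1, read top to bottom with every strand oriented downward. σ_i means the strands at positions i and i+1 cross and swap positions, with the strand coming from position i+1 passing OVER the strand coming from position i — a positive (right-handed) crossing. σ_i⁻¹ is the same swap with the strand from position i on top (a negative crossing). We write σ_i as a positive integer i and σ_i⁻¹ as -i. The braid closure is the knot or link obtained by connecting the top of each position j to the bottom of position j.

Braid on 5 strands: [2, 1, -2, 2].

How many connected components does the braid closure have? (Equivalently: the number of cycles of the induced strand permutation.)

3

Derivation:
Track the strand permutation on 5 strands, starting from identity.
  step 1: s2 swaps positions 2,3 -> [1 3 2 4 5]
  step 2: s1 swaps positions 1,2 -> [3 1 2 4 5]
  step 3: s2^-1 swaps positions 2,3 -> [3 2 1 4 5]
  step 4: s2 swaps positions 2,3 -> [3 1 2 4 5]
Final permutation (position -> original strand): [3 1 2 4 5]
Closure components = cycle count of this permutation = 3.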